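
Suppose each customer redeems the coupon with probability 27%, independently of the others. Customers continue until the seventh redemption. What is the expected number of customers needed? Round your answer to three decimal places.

Y = total customers until the seventh success; negative binomial with r=7, p=0.27.
E[Y] = r / p = 7 / 0.27 = 25.92593

25.926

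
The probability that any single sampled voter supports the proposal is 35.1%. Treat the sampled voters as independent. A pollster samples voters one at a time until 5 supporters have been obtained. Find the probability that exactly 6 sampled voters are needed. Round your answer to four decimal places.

Y = trial on which the fifth success occurs; negative binomial, r=5, p=0.351.
P(Y=6) = C(5,4) · p^5 · (1−p)^1
= 5 · 0.0053276 · 0.649 = 0.017288

0.0173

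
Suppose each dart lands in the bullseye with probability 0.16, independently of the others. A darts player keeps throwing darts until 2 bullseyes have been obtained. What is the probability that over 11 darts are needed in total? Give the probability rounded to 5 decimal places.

Needing more than 11 darts ⇔ fewer than 2 successes in the first 11. With X ~ Binomial(11, 0.16), P(Y > 11) = P(X ≤ 1).
  k=0: C(11,0)·0.16^0·0.84^11 = 0.1469170
  k=1: C(11,1)·0.16^1·0.84^10 = 0.3078262
P(X ≤ 1) = 0.4547432

0.45474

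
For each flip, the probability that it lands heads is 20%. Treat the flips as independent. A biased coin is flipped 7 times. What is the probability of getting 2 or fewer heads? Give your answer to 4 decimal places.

X ~ Binomial(7, 0.20); P(X ≤ 2) = Σ C(7,k) p^k (1−p)^(7−k) over k:
  k=0: C(7,0)·0.20^0·0.80^7 = 0.209715
  k=1: C(7,1)·0.20^1·0.80^6 = 0.367002
  k=2: C(7,2)·0.20^2·0.80^5 = 0.275251
Total = 0.851968

0.8520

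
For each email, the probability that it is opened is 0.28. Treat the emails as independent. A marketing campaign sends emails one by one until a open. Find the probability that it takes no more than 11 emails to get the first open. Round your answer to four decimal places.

0.9730

Y = number of emails to the first success; geometric, p = 0.28.
P(Y ≤ 11) = 1 − (1−p)^11 = 1 − 0.026956 = 0.973044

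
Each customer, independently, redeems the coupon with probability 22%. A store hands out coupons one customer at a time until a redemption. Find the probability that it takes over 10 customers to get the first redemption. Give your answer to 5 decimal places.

Y = number of customers to the first success; geometric, p = 0.22.
P(Y > 10) = P(first 10 all fail) = (1−p)^10 = 0.0833578

0.08336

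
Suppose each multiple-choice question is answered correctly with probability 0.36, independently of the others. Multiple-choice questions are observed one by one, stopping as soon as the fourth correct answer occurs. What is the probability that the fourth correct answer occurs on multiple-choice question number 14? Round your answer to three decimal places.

0.055

Y = trial on which the fourth success occurs; negative binomial, r=4, p=0.36.
P(Y=14) = C(13,3) · p^4 · (1−p)^10
= 286 · 0.016796 · 0.011529 = 0.05538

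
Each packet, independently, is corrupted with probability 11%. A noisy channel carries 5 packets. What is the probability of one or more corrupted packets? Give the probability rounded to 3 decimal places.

P(at least one) = 1 − P(none) = 1 − (1 − 0.11)^5
= 1 − 0.55841 = 0.44159

0.442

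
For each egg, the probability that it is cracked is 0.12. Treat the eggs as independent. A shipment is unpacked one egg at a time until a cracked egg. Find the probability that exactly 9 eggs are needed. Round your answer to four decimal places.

Geometric (trials to first success), p = 0.12.
P(Y = 9) = (1−p)^8 · p = 0.35963 · 0.12 = 0.043156

0.0432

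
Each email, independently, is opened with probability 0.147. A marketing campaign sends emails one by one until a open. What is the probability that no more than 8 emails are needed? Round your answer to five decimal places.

Y = number of emails to the first success; geometric, p = 0.147.
P(Y ≤ 8) = 1 − (1−p)^8 = 1 − 0.2802801 = 0.7197199

0.71972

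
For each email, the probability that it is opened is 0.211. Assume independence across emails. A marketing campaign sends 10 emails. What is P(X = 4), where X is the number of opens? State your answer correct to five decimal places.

0.10042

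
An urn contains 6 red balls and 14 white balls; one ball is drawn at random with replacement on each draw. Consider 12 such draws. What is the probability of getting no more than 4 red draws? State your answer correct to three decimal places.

0.724

X ~ Binomial(12, 0.30); P(X ≤ 4) = Σ C(12,k) p^k (1−p)^(12−k) over k:
  k=0: C(12,0)·0.30^0·0.70^12 = 0.01384
  k=1: C(12,1)·0.30^1·0.70^11 = 0.07118
  k=2: C(12,2)·0.30^2·0.70^10 = 0.16779
  k=3: C(12,3)·0.30^3·0.70^9 = 0.23970
  k=4: C(12,4)·0.30^4·0.70^8 = 0.23114
Total = 0.72366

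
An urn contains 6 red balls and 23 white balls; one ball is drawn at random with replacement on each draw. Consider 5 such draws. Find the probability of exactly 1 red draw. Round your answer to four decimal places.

X ~ Binomial(n=5, p=0.206897).
P(X=1) = C(5,1) · p^1 · (1−p)^4
= 5 · 0.2069 · 0.39566 = 0.409301

0.4093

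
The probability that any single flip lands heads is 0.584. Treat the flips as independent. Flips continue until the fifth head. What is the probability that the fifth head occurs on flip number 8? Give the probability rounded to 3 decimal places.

Y = trial on which the fifth success occurs; negative binomial, r=5, p=0.584.
P(Y=8) = C(7,4) · p^5 · (1−p)^3
= 35 · 0.06793 · 0.071991 = 0.17116

0.171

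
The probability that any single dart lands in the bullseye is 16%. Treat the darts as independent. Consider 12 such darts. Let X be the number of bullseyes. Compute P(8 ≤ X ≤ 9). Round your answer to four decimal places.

X ~ Binomial(12, 0.16); P(8 ≤ X ≤ 9) = Σ C(12,k) p^k (1−p)^(12−k) over k:
  k=8: C(12,8)·0.16^8·0.84^4 = 0.000106
  k=9: C(12,9)·0.16^9·0.84^3 = 0.000009
Total = 0.000115

0.0001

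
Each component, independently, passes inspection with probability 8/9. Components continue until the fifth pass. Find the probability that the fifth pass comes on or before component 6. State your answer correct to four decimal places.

0.8632

Finishing within 6 components ⇔ at least 5 successes in the first 6. With X ~ Binomial(6, 0.888889), P(Y ≤ 6) = 1 − P(X ≤ 4).
  k=0: C(6,0)·0.888889^0·0.111111^6 = 0.000002
  k=1: C(6,1)·0.888889^1·0.111111^5 = 0.000090
  k=2: C(6,2)·0.888889^2·0.111111^4 = 0.001806
  k=3: C(6,3)·0.888889^3·0.111111^3 = 0.019268
  k=4: C(6,4)·0.888889^4·0.111111^2 = 0.115610
1 − 0.136777 = 0.863223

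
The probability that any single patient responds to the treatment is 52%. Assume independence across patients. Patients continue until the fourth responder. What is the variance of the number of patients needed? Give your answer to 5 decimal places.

7.10059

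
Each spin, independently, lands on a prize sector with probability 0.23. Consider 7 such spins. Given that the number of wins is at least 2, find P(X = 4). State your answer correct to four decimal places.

X ~ Binomial(7, 0.23). Want P(X=4 | X≥2) = P(X=4) / P(X≥2).
P(X=4) = C(7,4)·0.23^4·0.77^3 = 0.044715
P(X≥2) = 1 − 0.160485 − 0.335560 = 0.503955
Ratio = 0.044715 / 0.503955 = 0.088728

0.0887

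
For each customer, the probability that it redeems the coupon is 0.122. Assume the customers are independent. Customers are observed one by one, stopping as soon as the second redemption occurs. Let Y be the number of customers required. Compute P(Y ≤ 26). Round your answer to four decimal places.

Finishing within 26 customers ⇔ at least 2 successes in the first 26. With X ~ Binomial(26, 0.122), P(Y ≤ 26) = 1 − P(X ≤ 1).
  k=0: C(26,0)·0.122^0·0.878^26 = 0.033951
  k=1: C(26,1)·0.122^1·0.878^25 = 0.122658
1 − 0.156609 = 0.843391

0.8434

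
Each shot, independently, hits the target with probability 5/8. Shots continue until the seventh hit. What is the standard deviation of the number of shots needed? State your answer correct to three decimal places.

Y = total shots until the seventh success; negative binomial with r=7, p=0.625.
SD(Y) = √[r(1−p)/p²] = √(6.72000) = 2.59230

2.592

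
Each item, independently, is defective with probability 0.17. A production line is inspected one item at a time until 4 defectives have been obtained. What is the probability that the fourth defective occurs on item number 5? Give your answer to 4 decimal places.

0.0028

Y = trial on which the fourth success occurs; negative binomial, r=4, p=0.17.
P(Y=5) = C(4,3) · p^4 · (1−p)^1
= 4 · 0.00083521 · 0.83 = 0.002773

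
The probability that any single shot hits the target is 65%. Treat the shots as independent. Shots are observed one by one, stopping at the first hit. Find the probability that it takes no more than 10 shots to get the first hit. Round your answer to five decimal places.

0.99997

Y = number of shots to the first success; geometric, p = 0.65.
P(Y ≤ 10) = 1 − (1−p)^10 = 1 − 0.0000276 = 0.9999724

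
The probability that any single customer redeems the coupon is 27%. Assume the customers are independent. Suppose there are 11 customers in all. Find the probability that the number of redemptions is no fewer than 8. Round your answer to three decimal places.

X ~ Binomial(11, 0.27); P(X ≥ 8) = Σ C(11,k) p^k (1−p)^(11−k) over k:
  k=8: C(11,8)·0.27^8·0.73^3 = 0.00181
  k=9: C(11,9)·0.27^9·0.73^2 = 0.00022
  k=10: C(11,10)·0.27^10·0.73^1 = 0.00002
  k=11: C(11,11)·0.27^11·0.73^0 = 0.00000
Total = 0.00205

0.002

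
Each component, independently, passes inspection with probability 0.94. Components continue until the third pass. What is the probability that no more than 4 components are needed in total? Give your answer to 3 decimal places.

0.980

Finishing within 4 components ⇔ at least 3 successes in the first 4. With X ~ Binomial(4, 0.94), P(Y ≤ 4) = 1 − P(X ≤ 2).
  k=0: C(4,0)·0.94^0·0.06^4 = 0.00001
  k=1: C(4,1)·0.94^1·0.06^3 = 0.00081
  k=2: C(4,2)·0.94^2·0.06^2 = 0.01909
1 − 0.01991 = 0.98009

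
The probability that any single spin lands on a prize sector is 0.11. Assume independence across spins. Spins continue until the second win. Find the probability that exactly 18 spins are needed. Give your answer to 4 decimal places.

0.0319

Y = trial on which the second success occurs; negative binomial, r=2, p=0.11.
P(Y=18) = C(17,1) · p^2 · (1−p)^16
= 17 · 0.0121 · 0.15497 = 0.031877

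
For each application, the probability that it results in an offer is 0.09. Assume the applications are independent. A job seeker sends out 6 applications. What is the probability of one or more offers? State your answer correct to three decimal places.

P(at least one) = 1 − P(none) = 1 − (1 − 0.09)^6
= 1 − 0.56787 = 0.43213

0.432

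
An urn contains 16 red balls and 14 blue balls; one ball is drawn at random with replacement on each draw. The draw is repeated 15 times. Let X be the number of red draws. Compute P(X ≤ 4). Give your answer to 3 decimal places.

0.034

X ~ Binomial(15, 0.533333); P(X ≤ 4) = Σ C(15,k) p^k (1−p)^(15−k) over k:
  k=0: C(15,0)·0.533333^0·0.466667^15 = 0.00001
  k=1: C(15,1)·0.533333^1·0.466667^14 = 0.00019
  k=2: C(15,2)·0.533333^2·0.466667^13 = 0.00149
  k=3: C(15,3)·0.533333^3·0.466667^12 = 0.00736
  k=4: C(15,4)·0.533333^4·0.466667^11 = 0.02525
Total = 0.03429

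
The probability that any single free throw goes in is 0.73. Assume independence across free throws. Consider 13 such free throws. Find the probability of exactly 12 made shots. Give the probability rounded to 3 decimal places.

0.080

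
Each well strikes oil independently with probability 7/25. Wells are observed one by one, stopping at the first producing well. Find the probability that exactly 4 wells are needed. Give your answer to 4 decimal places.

0.1045

Geometric (trials to first success), p = 0.28.
P(Y = 4) = (1−p)^3 · p = 0.37325 · 0.28 = 0.104509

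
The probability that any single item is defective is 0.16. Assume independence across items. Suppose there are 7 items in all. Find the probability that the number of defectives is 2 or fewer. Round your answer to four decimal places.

0.9134

X ~ Binomial(7, 0.16); P(X ≤ 2) = Σ C(7,k) p^k (1−p)^(7−k) over k:
  k=0: C(7,0)·0.16^0·0.84^7 = 0.295090
  k=1: C(7,1)·0.16^1·0.84^6 = 0.393454
  k=2: C(7,2)·0.16^2·0.84^5 = 0.224831
Total = 0.913375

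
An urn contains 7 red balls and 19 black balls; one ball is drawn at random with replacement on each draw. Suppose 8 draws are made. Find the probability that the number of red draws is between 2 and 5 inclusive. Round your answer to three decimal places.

X ~ Binomial(8, 0.269231); P(2 ≤ X ≤ 5) = Σ C(8,k) p^k (1−p)^(8−k) over k:
  k=2: C(8,2)·0.269231^2·0.730769^6 = 0.30909
  k=3: C(8,3)·0.269231^3·0.730769^5 = 0.22775
  k=4: C(8,4)·0.269231^4·0.730769^4 = 0.10489
  k=5: C(8,5)·0.269231^5·0.730769^3 = 0.03091
Total = 0.67265

0.673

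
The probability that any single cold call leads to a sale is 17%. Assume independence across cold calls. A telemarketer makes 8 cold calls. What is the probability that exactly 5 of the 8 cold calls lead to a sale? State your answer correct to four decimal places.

0.0045

X ~ Binomial(n=8, p=0.17).
P(X=5) = C(8,5) · p^5 · (1−p)^3
= 56 · 0.00014199 · 0.57179 = 0.004546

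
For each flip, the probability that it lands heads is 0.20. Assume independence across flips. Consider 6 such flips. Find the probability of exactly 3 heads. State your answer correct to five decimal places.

X ~ Binomial(n=6, p=0.20).
P(X=3) = C(6,3) · p^3 · (1−p)^3
= 20 · 0.008 · 0.512 = 0.0819200

0.08192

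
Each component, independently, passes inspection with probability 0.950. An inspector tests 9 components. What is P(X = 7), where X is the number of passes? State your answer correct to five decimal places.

0.06285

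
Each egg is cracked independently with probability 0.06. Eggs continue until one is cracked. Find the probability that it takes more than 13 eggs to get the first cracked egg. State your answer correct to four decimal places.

0.4474

Y = number of eggs to the first success; geometric, p = 0.06.
P(Y > 13) = P(first 13 all fail) = (1−p)^13 = 0.447365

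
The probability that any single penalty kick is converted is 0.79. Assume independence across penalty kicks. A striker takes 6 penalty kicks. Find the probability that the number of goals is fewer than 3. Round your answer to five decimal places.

0.02023

X ~ Binomial(6, 0.79); P(X ≤ 2) = Σ C(6,k) p^k (1−p)^(6−k) over k:
  k=0: C(6,0)·0.79^0·0.21^6 = 0.0000858
  k=1: C(6,1)·0.79^1·0.21^5 = 0.0019359
  k=2: C(6,2)·0.79^2·0.21^4 = 0.0182063
Total = 0.0202280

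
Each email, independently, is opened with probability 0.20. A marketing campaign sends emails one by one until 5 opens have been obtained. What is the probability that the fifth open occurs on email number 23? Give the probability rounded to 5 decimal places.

0.04217

Y = trial on which the fifth success occurs; negative binomial, r=5, p=0.20.
P(Y=23) = C(22,4) · p^5 · (1−p)^18
= 7315 · 0.00032 · 0.018014 = 0.0421681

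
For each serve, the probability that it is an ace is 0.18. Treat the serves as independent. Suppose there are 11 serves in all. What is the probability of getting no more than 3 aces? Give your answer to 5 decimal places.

0.88026

X ~ Binomial(11, 0.18); P(X ≤ 3) = Σ C(11,k) p^k (1−p)^(11−k) over k:
  k=0: C(11,0)·0.18^0·0.82^11 = 0.1127074
  k=1: C(11,1)·0.18^1·0.82^10 = 0.2721471
  k=2: C(11,2)·0.18^2·0.82^9 = 0.2986980
  k=3: C(11,3)·0.18^3·0.82^8 = 0.1967036
Total = 0.8802561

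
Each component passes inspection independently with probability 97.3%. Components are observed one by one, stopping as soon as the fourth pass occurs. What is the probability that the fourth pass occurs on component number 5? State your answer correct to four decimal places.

Y = trial on which the fourth success occurs; negative binomial, r=4, p=0.973.
P(Y=5) = C(4,3) · p^4 · (1−p)^1
= 4 · 0.8963 · 0.027 = 0.096800

0.0968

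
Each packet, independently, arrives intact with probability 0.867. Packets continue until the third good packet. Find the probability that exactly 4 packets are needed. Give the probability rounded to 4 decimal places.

Y = trial on which the third success occurs; negative binomial, r=3, p=0.867.
P(Y=4) = C(3,2) · p^3 · (1−p)^1
= 3 · 0.65171 · 0.133 = 0.260034

0.2600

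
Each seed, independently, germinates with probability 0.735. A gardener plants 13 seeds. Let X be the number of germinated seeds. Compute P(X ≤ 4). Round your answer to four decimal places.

X ~ Binomial(13, 0.735); P(X ≤ 4) = Σ C(13,k) p^k (1−p)^(13−k) over k:
  k=0: C(13,0)·0.735^0·0.265^13 = 0.000000
  k=1: C(13,1)·0.735^1·0.265^12 = 0.000001
  k=2: C(13,2)·0.735^2·0.265^11 = 0.000019
  k=3: C(13,3)·0.735^3·0.265^10 = 0.000194
  k=4: C(13,4)·0.735^4·0.265^9 = 0.001345
Total = 0.001559

0.0016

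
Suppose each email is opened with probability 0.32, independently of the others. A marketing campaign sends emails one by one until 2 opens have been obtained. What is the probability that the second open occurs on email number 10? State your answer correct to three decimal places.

0.042

Y = trial on which the second success occurs; negative binomial, r=2, p=0.32.
P(Y=10) = C(9,1) · p^2 · (1−p)^8
= 9 · 0.1024 · 0.045716 = 0.04213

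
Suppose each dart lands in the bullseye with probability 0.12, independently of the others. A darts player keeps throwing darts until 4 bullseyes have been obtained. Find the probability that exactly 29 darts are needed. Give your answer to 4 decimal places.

0.0278

Y = trial on which the fourth success occurs; negative binomial, r=4, p=0.12.
P(Y=29) = C(28,3) · p^4 · (1−p)^25
= 3276 · 0.00020736 · 0.040932 = 0.027806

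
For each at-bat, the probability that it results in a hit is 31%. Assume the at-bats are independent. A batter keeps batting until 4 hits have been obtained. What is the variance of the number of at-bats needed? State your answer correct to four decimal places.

Y = total at-bats until the fourth success; negative binomial with r=4, p=0.31.
Var(Y) = r(1−p)/p² = 4·0.69 / 0.31² = 28.720083

28.7201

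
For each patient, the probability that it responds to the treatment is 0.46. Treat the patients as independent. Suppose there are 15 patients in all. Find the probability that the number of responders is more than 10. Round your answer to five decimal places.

X ~ Binomial(15, 0.46); P(X ≥ 11) = Σ C(15,k) p^k (1−p)^(15−k) over k:
  k=11: C(15,11)·0.46^11·0.54^4 = 0.0226487
  k=12: C(15,12)·0.46^12·0.54^3 = 0.0064311
  k=13: C(15,13)·0.46^13·0.54^2 = 0.0012642
  k=14: C(15,14)·0.46^14·0.54^1 = 0.0001538
  k=15: C(15,15)·0.46^15·0.54^0 = 0.0000087
Total = 0.0305067

0.03051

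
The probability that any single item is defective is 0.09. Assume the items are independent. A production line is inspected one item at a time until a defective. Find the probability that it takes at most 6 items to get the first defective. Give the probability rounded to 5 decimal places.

0.43213

Y = number of items to the first success; geometric, p = 0.09.
P(Y ≤ 6) = 1 − (1−p)^6 = 1 − 0.5678693 = 0.4321307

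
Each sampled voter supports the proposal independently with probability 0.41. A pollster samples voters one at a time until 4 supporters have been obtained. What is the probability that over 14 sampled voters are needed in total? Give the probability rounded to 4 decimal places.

0.1095

Needing more than 14 sampled voters ⇔ fewer than 4 successes in the first 14. With X ~ Binomial(14, 0.41), P(Y > 14) = P(X ≤ 3).
  k=0: C(14,0)·0.41^0·0.59^14 = 0.000619
  k=1: C(14,1)·0.41^1·0.59^13 = 0.006025
  k=2: C(14,2)·0.41^2·0.59^12 = 0.027217
  k=3: C(14,3)·0.41^3·0.59^11 = 0.075653
P(X ≤ 3) = 0.109514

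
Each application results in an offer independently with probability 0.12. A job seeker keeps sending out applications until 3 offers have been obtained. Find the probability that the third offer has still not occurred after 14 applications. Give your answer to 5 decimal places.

Needing more than 14 applications ⇔ fewer than 3 successes in the first 14. With X ~ Binomial(14, 0.12), P(Y > 14) = P(X ≤ 2).
  k=0: C(14,0)·0.12^0·0.88^14 = 0.1670157
  k=1: C(14,1)·0.12^1·0.88^13 = 0.3188482
  k=2: C(14,2)·0.12^2·0.88^12 = 0.2826155
P(X ≤ 2) = 0.7684795

0.76848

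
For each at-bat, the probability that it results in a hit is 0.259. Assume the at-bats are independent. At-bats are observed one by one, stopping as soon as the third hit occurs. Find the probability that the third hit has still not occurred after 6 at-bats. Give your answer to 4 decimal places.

Needing more than 6 at-bats ⇔ fewer than 3 successes in the first 6. With X ~ Binomial(6, 0.259), P(Y > 6) = P(X ≤ 2).
  k=0: C(6,0)·0.259^0·0.741^6 = 0.165542
  k=1: C(6,1)·0.259^1·0.741^5 = 0.347170
  k=2: C(6,2)·0.259^2·0.741^4 = 0.303364
P(X ≤ 2) = 0.816076

0.8161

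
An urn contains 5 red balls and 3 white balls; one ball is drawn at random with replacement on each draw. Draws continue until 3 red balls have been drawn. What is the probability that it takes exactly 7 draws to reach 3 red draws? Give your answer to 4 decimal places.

Y = trial on which the third success occurs; negative binomial, r=3, p=0.625.
P(Y=7) = C(6,2) · p^3 · (1−p)^4
= 15 · 0.24414 · 0.019775 = 0.072420

0.0724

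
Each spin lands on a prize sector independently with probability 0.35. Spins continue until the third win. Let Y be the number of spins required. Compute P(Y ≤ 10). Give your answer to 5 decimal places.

Finishing within 10 spins ⇔ at least 3 successes in the first 10. With X ~ Binomial(10, 0.35), P(Y ≤ 10) = 1 − P(X ≤ 2).
  k=0: C(10,0)·0.35^0·0.65^10 = 0.0134627
  k=1: C(10,1)·0.35^1·0.65^9 = 0.0724917
  k=2: C(10,2)·0.35^2·0.65^8 = 0.1756530
1 − 0.2616074 = 0.7383926

0.73839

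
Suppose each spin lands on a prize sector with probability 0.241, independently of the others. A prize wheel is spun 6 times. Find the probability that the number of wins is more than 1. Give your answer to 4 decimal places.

X ~ Binomial(6, 0.241); P(X ≥ 2) = Σ C(6,k) p^k (1−p)^(6−k) over k:
  k=2: C(6,2)·0.241^2·0.759^4 = 0.289130
  k=3: C(6,3)·0.241^3·0.759^3 = 0.122407
  k=4: C(6,4)·0.241^4·0.759^2 = 0.029150
  k=5: C(6,5)·0.241^5·0.759^1 = 0.003702
  k=6: C(6,6)·0.241^6·0.759^0 = 0.000196
Total = 0.444585

0.4446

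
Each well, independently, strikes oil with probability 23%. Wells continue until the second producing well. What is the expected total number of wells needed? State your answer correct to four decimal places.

8.6957

Y = total wells until the second success; negative binomial with r=2, p=0.23.
E[Y] = r / p = 2 / 0.23 = 8.695652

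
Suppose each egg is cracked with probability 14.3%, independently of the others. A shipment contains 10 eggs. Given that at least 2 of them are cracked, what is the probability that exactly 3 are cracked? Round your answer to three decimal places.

0.277

X ~ Binomial(10, 0.143). Want P(X=3 | X≥2) = P(X=3) / P(X≥2).
P(X=3) = C(10,3)·0.143^3·0.857^7 = 0.11914
P(X≥2) = 1 − 0.21370 − 0.35659 = 0.42971
Ratio = 0.11914 / 0.42971 = 0.27725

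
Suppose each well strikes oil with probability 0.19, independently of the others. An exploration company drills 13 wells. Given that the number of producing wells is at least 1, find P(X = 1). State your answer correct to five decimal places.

X ~ Binomial(13, 0.19). Want P(X=1 | X≥1) = P(X=1) / P(X≥1).
P(X=1) = C(13,1)·0.19^1·0.81^12 = 0.1970231
P(X≥1) = 1 − 0.0646108 = 0.9353892
Ratio = 0.1970231 / 0.9353892 = 0.2106322

0.21063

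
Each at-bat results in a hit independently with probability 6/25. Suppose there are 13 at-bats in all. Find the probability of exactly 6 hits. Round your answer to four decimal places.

X ~ Binomial(n=13, p=0.24).
P(X=6) = C(13,6) · p^6 · (1−p)^7
= 1716 · 0.0001911 · 0.14645 = 0.048026

0.0480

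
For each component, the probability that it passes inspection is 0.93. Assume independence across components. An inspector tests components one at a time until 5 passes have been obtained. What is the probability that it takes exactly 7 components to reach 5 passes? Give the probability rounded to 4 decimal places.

0.0511

Y = trial on which the fifth success occurs; negative binomial, r=5, p=0.93.
P(Y=7) = C(6,4) · p^5 · (1−p)^2
= 15 · 0.69569 · 0.0049 = 0.051133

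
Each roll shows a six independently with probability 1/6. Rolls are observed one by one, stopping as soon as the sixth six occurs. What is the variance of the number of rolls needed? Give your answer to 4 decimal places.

Y = total rolls until the sixth success; negative binomial with r=6, p=0.166667.
Var(Y) = r(1−p)/p² = 6·0.833333 / 0.166667² = 180.000000

180.0000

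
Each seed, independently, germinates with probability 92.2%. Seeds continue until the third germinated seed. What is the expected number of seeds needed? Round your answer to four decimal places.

Y = total seeds until the third success; negative binomial with r=3, p=0.922.
E[Y] = r / p = 3 / 0.922 = 3.253796

3.2538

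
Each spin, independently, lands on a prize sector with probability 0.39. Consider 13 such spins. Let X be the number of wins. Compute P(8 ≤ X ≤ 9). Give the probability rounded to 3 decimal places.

0.079

X ~ Binomial(13, 0.39); P(8 ≤ X ≤ 9) = Σ C(13,k) p^k (1−p)^(13−k) over k:
  k=8: C(13,8)·0.39^8·0.61^5 = 0.05818
  k=9: C(13,9)·0.39^9·0.61^4 = 0.02066
Total = 0.07884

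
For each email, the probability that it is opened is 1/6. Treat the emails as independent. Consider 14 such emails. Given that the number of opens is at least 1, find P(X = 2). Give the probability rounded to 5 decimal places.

X ~ Binomial(14, 0.166667). Want P(X=2 | X≥1) = P(X=2) / P(X≥1).
P(X=2) = C(14,2)·0.166667^2·0.833333^12 = 0.2835071
P(X≥1) = 1 − 0.0778866 = 0.9221134
Ratio = 0.2835071 / 0.9221134 = 0.3074536

0.30745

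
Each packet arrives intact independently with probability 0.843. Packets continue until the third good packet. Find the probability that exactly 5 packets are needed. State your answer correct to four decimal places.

0.0886

Y = trial on which the third success occurs; negative binomial, r=3, p=0.843.
P(Y=5) = C(4,2) · p^3 · (1−p)^2
= 6 · 0.59908 · 0.024649 = 0.088600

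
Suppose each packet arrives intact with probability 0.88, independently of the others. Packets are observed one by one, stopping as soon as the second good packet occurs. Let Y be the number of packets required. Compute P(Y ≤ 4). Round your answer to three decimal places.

0.994

Finishing within 4 packets ⇔ at least 2 successes in the first 4. With X ~ Binomial(4, 0.88), P(Y ≤ 4) = 1 − P(X ≤ 1).
  k=0: C(4,0)·0.88^0·0.12^4 = 0.00021
  k=1: C(4,1)·0.88^1·0.12^3 = 0.00608
1 − 0.00629 = 0.99371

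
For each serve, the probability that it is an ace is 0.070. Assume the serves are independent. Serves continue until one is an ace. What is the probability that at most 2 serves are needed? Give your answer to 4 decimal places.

0.1351

Y = number of serves to the first success; geometric, p = 0.07.
P(Y ≤ 2) = 1 − (1−p)^2 = 1 − 0.864900 = 0.135100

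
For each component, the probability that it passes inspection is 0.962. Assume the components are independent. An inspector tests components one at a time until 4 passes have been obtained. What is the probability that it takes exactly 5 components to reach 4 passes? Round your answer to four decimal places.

0.1302

Y = trial on which the fourth success occurs; negative binomial, r=4, p=0.962.
P(Y=5) = C(4,3) · p^4 · (1−p)^1
= 4 · 0.85645 · 0.038 = 0.130180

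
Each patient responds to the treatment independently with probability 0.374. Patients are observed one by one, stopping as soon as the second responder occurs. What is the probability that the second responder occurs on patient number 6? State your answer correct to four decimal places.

Y = trial on which the second success occurs; negative binomial, r=2, p=0.374.
P(Y=6) = C(5,1) · p^2 · (1−p)^4
= 5 · 0.13988 · 0.15357 = 0.107402

0.1074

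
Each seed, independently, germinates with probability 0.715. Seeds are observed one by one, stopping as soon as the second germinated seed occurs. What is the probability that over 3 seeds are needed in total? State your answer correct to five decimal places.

0.19738

Needing more than 3 seeds ⇔ fewer than 2 successes in the first 3. With X ~ Binomial(3, 0.715), P(Y > 3) = P(X ≤ 1).
  k=0: C(3,0)·0.715^0·0.285^3 = 0.0231491
  k=1: C(3,1)·0.715^1·0.285^2 = 0.1742276
P(X ≤ 1) = 0.1973767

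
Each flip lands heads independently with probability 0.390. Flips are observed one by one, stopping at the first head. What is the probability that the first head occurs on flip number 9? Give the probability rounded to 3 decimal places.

0.007

Geometric (trials to first success), p = 0.39.
P(Y = 9) = (1−p)^8 · p = 0.019171 · 0.39 = 0.00748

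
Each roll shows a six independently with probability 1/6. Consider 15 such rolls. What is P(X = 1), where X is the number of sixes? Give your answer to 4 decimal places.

0.1947

X ~ Binomial(n=15, p=0.166667).
P(X=1) = C(15,1) · p^1 · (1−p)^14
= 15 · 0.16667 · 0.077887 = 0.194716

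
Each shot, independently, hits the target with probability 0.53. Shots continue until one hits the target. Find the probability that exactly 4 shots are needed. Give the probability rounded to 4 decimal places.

0.0550

Geometric (trials to first success), p = 0.53.
P(Y = 4) = (1−p)^3 · p = 0.10382 · 0.53 = 0.055026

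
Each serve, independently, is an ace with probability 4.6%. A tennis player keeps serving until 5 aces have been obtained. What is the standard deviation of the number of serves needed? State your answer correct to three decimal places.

Y = total serves until the fifth success; negative binomial with r=5, p=0.046.
SD(Y) = √[r(1−p)/p²] = √(2254.25331) = 47.47898

47.479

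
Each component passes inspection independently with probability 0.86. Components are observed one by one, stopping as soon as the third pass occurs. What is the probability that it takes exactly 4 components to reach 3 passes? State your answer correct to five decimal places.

0.26714

Y = trial on which the third success occurs; negative binomial, r=3, p=0.86.
P(Y=4) = C(3,2) · p^3 · (1−p)^1
= 3 · 0.63606 · 0.14 = 0.2671435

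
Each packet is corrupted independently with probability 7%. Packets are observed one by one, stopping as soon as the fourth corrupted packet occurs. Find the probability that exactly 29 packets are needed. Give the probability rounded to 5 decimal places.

0.01282

Y = trial on which the fourth success occurs; negative binomial, r=4, p=0.07.
P(Y=29) = C(28,3) · p^4 · (1−p)^25
= 3276 · 2.401e-05 · 0.16296 = 0.0128177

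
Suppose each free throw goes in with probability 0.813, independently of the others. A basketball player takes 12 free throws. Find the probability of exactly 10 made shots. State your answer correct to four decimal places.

0.2912

X ~ Binomial(n=12, p=0.813).
P(X=10) = C(12,10) · p^10 · (1−p)^2
= 66 · 0.12616 · 0.034969 = 0.291161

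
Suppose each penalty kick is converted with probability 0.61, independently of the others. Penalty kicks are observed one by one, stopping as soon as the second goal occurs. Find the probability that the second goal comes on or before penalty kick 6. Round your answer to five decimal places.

Finishing within 6 penalty kicks ⇔ at least 2 successes in the first 6. With X ~ Binomial(6, 0.61), P(Y ≤ 6) = 1 − P(X ≤ 1).
  k=0: C(6,0)·0.61^0·0.39^6 = 0.0035187
  k=1: C(6,1)·0.61^1·0.39^5 = 0.0330221
1 − 0.0365408 = 0.9634592

0.96346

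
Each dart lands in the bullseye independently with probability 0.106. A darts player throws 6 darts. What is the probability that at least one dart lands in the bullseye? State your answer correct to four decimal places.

P(at least one) = 1 − P(none) = 1 − (1 − 0.106)^6
= 1 − 0.510535 = 0.489465

0.4895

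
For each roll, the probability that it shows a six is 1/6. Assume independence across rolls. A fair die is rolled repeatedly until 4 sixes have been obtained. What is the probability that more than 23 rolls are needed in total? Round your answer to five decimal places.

0.45116

Needing more than 23 rolls ⇔ fewer than 4 successes in the first 23. With X ~ Binomial(23, 0.166667), P(Y > 23) = P(X ≤ 3).
  k=0: C(23,0)·0.166667^0·0.833333^23 = 0.0150949
  k=1: C(23,1)·0.166667^1·0.833333^22 = 0.0694367
  k=2: C(23,2)·0.166667^2·0.833333^21 = 0.1527608
  k=3: C(23,3)·0.166667^3·0.833333^20 = 0.2138651
P(X ≤ 3) = 0.4511575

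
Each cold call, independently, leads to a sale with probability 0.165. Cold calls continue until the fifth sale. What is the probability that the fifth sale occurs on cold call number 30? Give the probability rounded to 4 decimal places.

0.0320

Y = trial on which the fifth success occurs; negative binomial, r=5, p=0.165.
P(Y=30) = C(29,4) · p^5 · (1−p)^25
= 23751 · 0.0001223 · 0.011019 = 0.032008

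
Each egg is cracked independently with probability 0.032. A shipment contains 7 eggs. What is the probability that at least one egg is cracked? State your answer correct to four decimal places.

0.2036

P(at least one) = 1 − P(none) = 1 − (1 − 0.032)^7
= 1 − 0.796393 = 0.203607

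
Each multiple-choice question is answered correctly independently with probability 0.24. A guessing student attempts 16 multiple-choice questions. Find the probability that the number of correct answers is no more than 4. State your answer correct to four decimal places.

0.6659

X ~ Binomial(16, 0.24); P(X ≤ 4) = Σ C(16,k) p^k (1−p)^(16−k) over k:
  k=0: C(16,0)·0.24^0·0.76^16 = 0.012388
  k=1: C(16,1)·0.24^1·0.76^15 = 0.062594
  k=2: C(16,2)·0.24^2·0.76^14 = 0.148250
  k=3: C(16,3)·0.24^3·0.76^13 = 0.218473
  k=4: C(16,4)·0.24^4·0.76^12 = 0.224223
Total = 0.665929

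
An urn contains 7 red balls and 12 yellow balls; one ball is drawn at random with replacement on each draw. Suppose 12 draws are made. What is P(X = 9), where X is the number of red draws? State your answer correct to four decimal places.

0.0069

X ~ Binomial(n=12, p=0.368421).
P(X=9) = C(12,9) · p^9 · (1−p)^3
= 220 · 0.00012505 · 0.25193 = 0.006931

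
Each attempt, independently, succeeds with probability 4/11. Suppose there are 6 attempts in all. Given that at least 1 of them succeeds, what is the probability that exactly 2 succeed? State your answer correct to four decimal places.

X ~ Binomial(6, 0.363636). Want P(X=2 | X≥1) = P(X=2) / P(X≥1).
P(X=2) = C(6,2)·0.363636^2·0.636364^4 = 0.325272
P(X≥1) = 1 − 0.066410 = 0.933590
Ratio = 0.325272 / 0.933590 = 0.348410

0.3484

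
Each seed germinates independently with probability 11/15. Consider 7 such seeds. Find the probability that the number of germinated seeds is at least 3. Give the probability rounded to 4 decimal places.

0.9828

X ~ Binomial(7, 0.733333); P(X ≥ 3) = Σ C(7,k) p^k (1−p)^(7−k) over k:
  k=3: C(7,3)·0.733333^3·0.266667^4 = 0.069799
  k=4: C(7,4)·0.733333^4·0.266667^3 = 0.191946
  k=5: C(7,5)·0.733333^5·0.266667^2 = 0.316712
  k=6: C(7,6)·0.733333^6·0.266667^1 = 0.290319
  k=7: C(7,7)·0.733333^7·0.266667^0 = 0.114054
Total = 0.982829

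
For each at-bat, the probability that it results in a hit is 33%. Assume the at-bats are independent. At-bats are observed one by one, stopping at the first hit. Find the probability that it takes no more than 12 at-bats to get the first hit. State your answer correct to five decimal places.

Y = number of at-bats to the first success; geometric, p = 0.33.
P(Y ≤ 12) = 1 − (1−p)^12 = 1 − 0.0081827 = 0.9918173

0.99182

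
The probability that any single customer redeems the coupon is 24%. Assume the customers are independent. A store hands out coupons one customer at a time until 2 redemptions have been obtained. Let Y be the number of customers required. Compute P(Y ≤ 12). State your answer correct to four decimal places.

Finishing within 12 customers ⇔ at least 2 successes in the first 12. With X ~ Binomial(12, 0.24), P(Y ≤ 12) = 1 − P(X ≤ 1).
  k=0: C(12,0)·0.24^0·0.76^12 = 0.037133
  k=1: C(12,1)·0.24^1·0.76^11 = 0.140716
1 − 0.177849 = 0.822151

0.8222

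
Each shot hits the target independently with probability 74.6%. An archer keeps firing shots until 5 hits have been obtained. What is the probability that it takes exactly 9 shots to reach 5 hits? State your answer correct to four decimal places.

0.0673

Y = trial on which the fifth success occurs; negative binomial, r=5, p=0.746.
P(Y=9) = C(8,4) · p^5 · (1−p)^4
= 70 · 0.23104 · 0.0041623 = 0.067317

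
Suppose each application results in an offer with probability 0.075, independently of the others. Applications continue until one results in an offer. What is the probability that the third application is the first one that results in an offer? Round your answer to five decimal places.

Geometric (trials to first success), p = 0.075.
P(Y = 3) = (1−p)^2 · p = 0.85562 · 0.075 = 0.0641719

0.06417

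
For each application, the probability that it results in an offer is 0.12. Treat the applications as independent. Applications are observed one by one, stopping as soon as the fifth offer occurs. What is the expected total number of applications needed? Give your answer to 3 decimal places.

41.667

Y = total applications until the fifth success; negative binomial with r=5, p=0.12.
E[Y] = r / p = 5 / 0.12 = 41.66667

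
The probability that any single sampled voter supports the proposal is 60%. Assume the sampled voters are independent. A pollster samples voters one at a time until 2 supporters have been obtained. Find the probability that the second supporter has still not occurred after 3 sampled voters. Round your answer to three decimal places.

Needing more than 3 sampled voters ⇔ fewer than 2 successes in the first 3. With X ~ Binomial(3, 0.60), P(Y > 3) = P(X ≤ 1).
  k=0: C(3,0)·0.60^0·0.40^3 = 0.06400
  k=1: C(3,1)·0.60^1·0.40^2 = 0.28800
P(X ≤ 1) = 0.35200

0.352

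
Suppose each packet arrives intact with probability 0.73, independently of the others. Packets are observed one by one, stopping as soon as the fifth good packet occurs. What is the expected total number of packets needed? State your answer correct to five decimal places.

Y = total packets until the fifth success; negative binomial with r=5, p=0.73.
E[Y] = r / p = 5 / 0.73 = 6.8493151

6.84932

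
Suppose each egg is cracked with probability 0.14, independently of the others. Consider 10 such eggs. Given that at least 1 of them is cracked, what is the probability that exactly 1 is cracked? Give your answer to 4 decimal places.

0.4626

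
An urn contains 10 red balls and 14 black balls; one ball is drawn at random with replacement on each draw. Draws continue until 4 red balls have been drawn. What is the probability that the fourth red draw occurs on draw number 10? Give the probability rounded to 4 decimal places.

Y = trial on which the fourth success occurs; negative binomial, r=4, p=0.416667.
P(Y=10) = C(9,3) · p^4 · (1−p)^6
= 84 · 0.030141 · 0.0394 = 0.099755

0.0998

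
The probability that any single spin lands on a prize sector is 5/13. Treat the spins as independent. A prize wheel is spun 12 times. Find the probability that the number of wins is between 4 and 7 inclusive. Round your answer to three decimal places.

X ~ Binomial(12, 0.384615); P(4 ≤ X ≤ 7) = Σ C(12,k) p^k (1−p)^(12−k) over k:
  k=4: C(12,4)·0.384615^4·0.615385^8 = 0.22278
  k=5: C(12,5)·0.384615^5·0.615385^7 = 0.22278
  k=6: C(12,6)·0.384615^6·0.615385^6 = 0.16245
  k=7: C(12,7)·0.384615^7·0.615385^5 = 0.08703
Total = 0.69504

0.695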